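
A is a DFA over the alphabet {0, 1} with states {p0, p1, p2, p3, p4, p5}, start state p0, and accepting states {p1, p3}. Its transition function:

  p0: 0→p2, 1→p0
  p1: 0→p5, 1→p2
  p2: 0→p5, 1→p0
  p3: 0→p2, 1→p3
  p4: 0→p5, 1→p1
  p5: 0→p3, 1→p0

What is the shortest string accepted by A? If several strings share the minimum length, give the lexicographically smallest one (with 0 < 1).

000

A breadth-first search from p0 reaches an accepting state first via the path p0 → p2 → p5 → p3 on input 000.
No string of length < 3 is accepted (BFS exhausts all shorter strings without reaching an accepting state), and 000 is the lexicographically least accepting string of length 3.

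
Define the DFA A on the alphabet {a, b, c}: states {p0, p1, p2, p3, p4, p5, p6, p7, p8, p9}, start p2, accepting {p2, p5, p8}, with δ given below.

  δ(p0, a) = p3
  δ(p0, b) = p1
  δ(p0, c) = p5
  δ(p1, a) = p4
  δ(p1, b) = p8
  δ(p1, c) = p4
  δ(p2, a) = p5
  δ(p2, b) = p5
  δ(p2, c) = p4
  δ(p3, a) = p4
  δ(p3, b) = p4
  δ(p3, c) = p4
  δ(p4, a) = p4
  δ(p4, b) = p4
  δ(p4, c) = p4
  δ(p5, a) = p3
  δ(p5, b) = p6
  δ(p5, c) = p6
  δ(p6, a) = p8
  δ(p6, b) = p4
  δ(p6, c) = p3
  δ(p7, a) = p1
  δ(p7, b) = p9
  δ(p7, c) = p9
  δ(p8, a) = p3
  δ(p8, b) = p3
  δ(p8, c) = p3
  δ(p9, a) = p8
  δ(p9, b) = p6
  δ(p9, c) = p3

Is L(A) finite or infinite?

finite

The useful states (reachable from p2 and able to reach an accepting state) are {p2, p5, p6, p8}.
Restricted to these states the transition graph has no cycle, so every accepting path has bounded length and L is finite.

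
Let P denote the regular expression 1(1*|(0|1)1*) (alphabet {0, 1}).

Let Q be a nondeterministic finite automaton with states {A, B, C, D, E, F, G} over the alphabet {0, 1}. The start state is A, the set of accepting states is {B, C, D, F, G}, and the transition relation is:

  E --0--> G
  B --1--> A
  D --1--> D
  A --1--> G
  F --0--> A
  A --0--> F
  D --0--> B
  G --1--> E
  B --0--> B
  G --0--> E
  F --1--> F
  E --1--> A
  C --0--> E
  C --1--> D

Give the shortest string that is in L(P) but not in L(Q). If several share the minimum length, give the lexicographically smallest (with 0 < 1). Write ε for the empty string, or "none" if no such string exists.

10

The string 10 is accepted by P but not by Q.
No shorter string lies in the difference, and 10 is the lexicographically first length-2 string in L(P) \ L(Q).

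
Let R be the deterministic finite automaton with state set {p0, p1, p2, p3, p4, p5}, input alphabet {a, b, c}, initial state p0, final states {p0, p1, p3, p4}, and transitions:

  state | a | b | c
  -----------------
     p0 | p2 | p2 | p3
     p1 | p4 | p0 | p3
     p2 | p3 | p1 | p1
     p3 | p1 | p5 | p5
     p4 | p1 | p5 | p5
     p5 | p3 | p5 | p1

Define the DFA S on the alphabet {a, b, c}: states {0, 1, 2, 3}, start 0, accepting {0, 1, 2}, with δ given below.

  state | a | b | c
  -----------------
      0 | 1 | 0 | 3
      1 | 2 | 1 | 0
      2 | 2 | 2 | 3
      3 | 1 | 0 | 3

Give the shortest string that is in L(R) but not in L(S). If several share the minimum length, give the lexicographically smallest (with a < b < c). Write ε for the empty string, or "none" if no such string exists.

c

The string c is accepted by R but not by S.
No shorter string lies in the difference, and c is the lexicographically first length-1 string in L(R) \ L(S).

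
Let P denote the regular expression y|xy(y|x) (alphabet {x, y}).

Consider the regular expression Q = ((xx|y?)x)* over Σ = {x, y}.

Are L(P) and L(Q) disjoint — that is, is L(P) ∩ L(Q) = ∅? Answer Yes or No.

The string xyx is accepted by both P and Q.
Hence L(P) ∩ L(Q) ≠ ∅.

No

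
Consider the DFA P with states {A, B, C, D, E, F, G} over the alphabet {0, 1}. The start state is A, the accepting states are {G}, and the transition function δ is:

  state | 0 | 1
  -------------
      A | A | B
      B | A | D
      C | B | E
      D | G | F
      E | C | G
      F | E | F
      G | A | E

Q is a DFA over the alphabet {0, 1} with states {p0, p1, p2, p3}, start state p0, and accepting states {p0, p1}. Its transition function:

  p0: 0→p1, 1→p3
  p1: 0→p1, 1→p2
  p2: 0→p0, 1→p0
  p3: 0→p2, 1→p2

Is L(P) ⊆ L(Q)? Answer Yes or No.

The string 10110 is in L(P) but not in L(Q).
So L(P) ⊄ L(Q).

No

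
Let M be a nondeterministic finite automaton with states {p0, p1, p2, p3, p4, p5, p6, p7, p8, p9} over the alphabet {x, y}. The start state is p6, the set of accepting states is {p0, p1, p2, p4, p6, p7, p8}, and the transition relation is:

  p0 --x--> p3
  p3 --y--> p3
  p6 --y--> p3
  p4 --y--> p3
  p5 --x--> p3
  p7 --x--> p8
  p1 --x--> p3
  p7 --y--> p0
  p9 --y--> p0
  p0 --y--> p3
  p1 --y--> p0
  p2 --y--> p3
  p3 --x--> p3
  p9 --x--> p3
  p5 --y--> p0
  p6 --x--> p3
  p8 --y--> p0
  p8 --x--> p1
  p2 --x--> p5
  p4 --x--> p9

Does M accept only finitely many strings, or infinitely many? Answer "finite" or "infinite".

finite

The useful states (reachable from p6 and able to reach an accepting state) are {p6}.
Restricted to these states the transition graph has no cycle, so every accepting path has bounded length and L is finite.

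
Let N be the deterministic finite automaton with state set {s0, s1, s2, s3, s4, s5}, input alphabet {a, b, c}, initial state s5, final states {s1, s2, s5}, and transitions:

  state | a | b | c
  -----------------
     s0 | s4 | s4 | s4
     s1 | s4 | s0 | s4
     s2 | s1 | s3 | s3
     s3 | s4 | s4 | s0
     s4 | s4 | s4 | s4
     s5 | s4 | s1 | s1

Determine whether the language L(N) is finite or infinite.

The useful states (reachable from s5 and able to reach an accepting state) are {s1, s5}.
Restricted to these states the transition graph has no cycle, so every accepting path has bounded length and L is finite.

finite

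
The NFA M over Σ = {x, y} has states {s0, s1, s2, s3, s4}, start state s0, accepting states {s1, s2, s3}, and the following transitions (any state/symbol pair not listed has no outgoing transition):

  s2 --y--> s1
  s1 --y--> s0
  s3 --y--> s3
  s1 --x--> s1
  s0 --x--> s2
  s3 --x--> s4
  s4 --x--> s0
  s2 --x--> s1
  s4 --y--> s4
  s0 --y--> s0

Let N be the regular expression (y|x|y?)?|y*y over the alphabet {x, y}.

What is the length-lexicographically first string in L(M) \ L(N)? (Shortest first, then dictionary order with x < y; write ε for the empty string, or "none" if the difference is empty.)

The string xx is accepted by M but not by N.
No shorter string lies in the difference, and xx is the lexicographically first length-2 string in L(M) \ L(N).

xx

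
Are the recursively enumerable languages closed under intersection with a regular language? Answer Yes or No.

Yes

First check the input against a DFA for the regular language; if it passes, run the recogniser for L and accept when it does.
So the recursively enumerable languages are closed under intersection with a regular language.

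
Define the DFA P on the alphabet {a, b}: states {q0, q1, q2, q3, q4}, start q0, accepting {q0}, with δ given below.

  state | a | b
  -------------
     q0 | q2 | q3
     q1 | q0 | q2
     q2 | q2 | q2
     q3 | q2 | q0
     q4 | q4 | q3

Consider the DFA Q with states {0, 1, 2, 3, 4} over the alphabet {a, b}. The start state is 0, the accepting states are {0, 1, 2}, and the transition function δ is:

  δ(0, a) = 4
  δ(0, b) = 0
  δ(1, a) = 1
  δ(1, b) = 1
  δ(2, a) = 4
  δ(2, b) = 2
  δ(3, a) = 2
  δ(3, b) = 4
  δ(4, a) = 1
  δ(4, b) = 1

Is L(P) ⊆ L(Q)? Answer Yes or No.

Exploring the product automaton P × Q from the start pair (q0, 0), following both machines on each input symbol, reaches 4 state pairs: (q0, 0), (q2, 4), (q3, 0), (q2, 1).
P accepts in {q0} and Q accepts in {0, 1, 2}. The reachable pairs whose P-component is accepting are (q0, 0); in each of them the Q-component is accepting too, so the product for L(P) \ L(Q) (P-component accepting, Q-component rejecting) has no reachable accepting pair and the difference is empty.
Hence every string in L(P) is also in L(Q).

Yes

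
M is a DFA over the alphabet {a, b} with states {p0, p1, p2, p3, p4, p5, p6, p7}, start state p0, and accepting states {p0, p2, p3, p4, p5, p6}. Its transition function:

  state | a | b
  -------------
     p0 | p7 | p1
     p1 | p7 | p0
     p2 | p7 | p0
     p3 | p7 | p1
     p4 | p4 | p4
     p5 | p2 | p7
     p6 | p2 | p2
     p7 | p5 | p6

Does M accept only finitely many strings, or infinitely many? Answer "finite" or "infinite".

State p0 is reachable from the start and can reach an accepting state, and it lies on the cycle p0 → p1 → p0.
Traversing that cycle any number of times yields accepted strings of unbounded length, so the language is infinite.

infinite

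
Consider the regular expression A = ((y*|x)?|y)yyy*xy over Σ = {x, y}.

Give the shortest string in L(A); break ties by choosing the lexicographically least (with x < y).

yyxy

By inspection of the expression, no string of length less than 4 matches, and yyxy is the lexicographically first match of length 4.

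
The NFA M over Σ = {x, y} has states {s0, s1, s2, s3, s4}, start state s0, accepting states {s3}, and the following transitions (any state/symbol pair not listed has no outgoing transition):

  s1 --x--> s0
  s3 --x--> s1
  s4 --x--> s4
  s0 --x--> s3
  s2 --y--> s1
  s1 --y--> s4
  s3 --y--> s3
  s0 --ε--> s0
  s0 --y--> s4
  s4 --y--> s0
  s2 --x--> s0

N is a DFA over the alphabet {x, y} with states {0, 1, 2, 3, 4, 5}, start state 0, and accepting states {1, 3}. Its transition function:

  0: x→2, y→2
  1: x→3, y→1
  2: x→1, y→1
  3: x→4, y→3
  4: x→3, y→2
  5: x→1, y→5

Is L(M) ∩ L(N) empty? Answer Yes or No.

The string xy is accepted by both M and N.
Hence L(M) ∩ L(N) ≠ ∅.

No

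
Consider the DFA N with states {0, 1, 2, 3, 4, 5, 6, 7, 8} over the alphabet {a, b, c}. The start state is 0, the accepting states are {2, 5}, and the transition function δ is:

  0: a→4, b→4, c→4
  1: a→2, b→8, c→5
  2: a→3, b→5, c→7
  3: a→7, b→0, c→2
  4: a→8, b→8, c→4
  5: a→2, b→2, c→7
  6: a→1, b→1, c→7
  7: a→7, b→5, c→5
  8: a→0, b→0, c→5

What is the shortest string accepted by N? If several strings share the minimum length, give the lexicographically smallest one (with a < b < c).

aac

A breadth-first search from 0 reaches an accepting state first via the path 0 → 4 → 8 → 5 on input aac.
No string of length < 3 is accepted (BFS exhausts all shorter strings without reaching an accepting state), and aac is the lexicographically least accepting string of length 3.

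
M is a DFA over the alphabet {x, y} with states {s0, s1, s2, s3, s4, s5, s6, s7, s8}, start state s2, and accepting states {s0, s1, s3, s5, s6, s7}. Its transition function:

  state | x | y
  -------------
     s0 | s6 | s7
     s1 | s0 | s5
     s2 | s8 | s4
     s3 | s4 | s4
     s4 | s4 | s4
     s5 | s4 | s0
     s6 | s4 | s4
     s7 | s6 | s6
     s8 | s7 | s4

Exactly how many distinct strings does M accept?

3

The useful subgraph on states {s2, s6, s7, s8} is acyclic, so L(M) is finite; the longest accepting path visits 4 useful states, giving maximum string length 3.
Counting accepting paths from s2 by length: 1 of length 2, 2 of length 3. Total 3.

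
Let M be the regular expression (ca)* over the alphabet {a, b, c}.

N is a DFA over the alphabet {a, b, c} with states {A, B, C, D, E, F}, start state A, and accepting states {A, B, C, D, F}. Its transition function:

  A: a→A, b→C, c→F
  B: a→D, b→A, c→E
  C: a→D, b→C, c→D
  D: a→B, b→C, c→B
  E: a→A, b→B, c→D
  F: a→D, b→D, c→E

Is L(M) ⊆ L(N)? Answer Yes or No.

Yes

Converting the expression M to a DFA (subset construction, then merging equivalent states) gives the minimal DFA with states {m0, m1, m2}, start state m0, accepting states {m0} and transitions m0: a→m1, b→m1, c→m2; m1: a→m1, b→m1, c→m1; m2: a→m0, b→m1, c→m1.
Exploring the product automaton M × N from the start pair (m0, A), following both machines on each input symbol, reaches 10 state pairs: (m0, A), (m1, A), (m1, C), (m2, F), (m1, F), (m1, D), (m0, D), (m1, E), (m1, B), (m2, B).
M accepts in {m0} and N accepts in {A, B, C, D, F}. The reachable pairs whose M-component is accepting are (m0, A), (m0, D); in each of them the N-component is accepting too, so the product for L(M) \ L(N) (M-component accepting, N-component rejecting) has no reachable accepting pair and the difference is empty.
Hence every string in L(M) is also in L(N).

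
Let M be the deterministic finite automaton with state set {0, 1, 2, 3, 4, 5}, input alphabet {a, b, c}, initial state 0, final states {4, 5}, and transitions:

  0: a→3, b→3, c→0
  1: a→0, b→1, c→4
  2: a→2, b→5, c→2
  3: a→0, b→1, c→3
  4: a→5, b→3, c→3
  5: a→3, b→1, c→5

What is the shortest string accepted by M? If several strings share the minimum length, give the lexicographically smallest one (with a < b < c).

abc

A breadth-first search from 0 reaches an accepting state first via the path 0 → 3 → 1 → 4 on input abc.
No string of length < 3 is accepted (BFS exhausts all shorter strings without reaching an accepting state), and abc is the lexicographically least accepting string of length 3.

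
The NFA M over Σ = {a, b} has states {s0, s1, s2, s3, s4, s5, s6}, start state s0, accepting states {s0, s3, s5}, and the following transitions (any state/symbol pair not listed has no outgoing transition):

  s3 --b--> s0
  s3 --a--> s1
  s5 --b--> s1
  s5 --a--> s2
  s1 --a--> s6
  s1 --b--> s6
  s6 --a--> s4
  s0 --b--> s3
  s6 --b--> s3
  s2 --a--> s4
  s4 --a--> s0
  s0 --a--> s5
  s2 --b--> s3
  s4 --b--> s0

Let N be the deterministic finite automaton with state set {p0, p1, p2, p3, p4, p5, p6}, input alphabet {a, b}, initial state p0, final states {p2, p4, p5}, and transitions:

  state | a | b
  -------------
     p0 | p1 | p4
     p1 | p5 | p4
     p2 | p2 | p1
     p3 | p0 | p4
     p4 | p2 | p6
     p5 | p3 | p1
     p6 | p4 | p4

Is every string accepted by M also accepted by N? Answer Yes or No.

The empty string ε is in L(M) but not in L(N).
So L(M) ⊄ L(N).

No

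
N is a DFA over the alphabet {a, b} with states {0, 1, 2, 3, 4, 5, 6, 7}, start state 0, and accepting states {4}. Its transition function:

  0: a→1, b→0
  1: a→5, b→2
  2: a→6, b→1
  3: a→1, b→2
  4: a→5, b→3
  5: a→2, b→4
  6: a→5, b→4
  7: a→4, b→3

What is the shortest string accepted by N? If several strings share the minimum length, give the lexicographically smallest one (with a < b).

A breadth-first search from 0 reaches an accepting state first via the path 0 → 1 → 5 → 4 on input aab.
No string of length < 3 is accepted (BFS exhausts all shorter strings without reaching an accepting state), and aab is the lexicographically least accepting string of length 3.

aab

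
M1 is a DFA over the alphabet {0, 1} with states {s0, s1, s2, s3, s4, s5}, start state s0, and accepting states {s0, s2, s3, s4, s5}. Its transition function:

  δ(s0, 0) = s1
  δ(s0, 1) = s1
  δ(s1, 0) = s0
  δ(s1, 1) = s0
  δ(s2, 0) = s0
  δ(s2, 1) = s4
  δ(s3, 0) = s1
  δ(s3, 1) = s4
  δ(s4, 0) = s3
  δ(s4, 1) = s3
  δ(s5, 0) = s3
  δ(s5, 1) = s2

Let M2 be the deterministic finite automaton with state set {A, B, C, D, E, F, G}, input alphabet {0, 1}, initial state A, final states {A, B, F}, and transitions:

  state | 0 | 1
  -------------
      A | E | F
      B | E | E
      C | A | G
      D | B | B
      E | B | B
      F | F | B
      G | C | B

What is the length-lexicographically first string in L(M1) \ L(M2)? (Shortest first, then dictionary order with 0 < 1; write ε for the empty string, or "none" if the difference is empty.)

The string 1010 is accepted by M1 but not by M2.
No shorter string lies in the difference, and 1010 is the lexicographically first length-4 string in L(M1) \ L(M2).

1010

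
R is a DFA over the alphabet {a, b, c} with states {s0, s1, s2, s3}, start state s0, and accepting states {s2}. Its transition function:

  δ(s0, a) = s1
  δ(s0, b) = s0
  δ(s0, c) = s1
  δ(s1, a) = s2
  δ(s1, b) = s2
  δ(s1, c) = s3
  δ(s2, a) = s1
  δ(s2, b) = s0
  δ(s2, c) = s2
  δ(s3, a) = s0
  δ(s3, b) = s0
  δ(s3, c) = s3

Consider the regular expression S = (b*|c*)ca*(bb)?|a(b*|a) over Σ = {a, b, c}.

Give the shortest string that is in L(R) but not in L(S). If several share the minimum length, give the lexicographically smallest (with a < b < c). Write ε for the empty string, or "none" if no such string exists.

cb

The string cb is accepted by R but not by S.
No shorter string lies in the difference, and cb is the lexicographically first length-2 string in L(R) \ L(S).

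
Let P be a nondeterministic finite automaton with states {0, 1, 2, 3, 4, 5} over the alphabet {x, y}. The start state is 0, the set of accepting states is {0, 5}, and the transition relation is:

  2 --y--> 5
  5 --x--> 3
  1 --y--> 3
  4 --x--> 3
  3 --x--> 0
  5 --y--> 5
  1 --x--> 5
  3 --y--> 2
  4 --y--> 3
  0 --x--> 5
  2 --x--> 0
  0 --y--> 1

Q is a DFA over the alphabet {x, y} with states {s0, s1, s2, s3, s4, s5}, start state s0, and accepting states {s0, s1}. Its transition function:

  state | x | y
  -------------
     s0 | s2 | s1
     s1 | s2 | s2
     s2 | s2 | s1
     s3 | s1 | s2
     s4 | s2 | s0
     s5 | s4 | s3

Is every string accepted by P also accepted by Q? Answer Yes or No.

No

The string x is in L(P) but not in L(Q).
So L(P) ⊄ L(Q).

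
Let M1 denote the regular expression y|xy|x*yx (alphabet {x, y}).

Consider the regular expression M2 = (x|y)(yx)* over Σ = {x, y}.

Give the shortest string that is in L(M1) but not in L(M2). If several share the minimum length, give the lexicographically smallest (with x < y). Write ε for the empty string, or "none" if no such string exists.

xy

The string xy is accepted by M1 but not by M2.
No shorter string lies in the difference, and xy is the lexicographically first length-2 string in L(M1) \ L(M2).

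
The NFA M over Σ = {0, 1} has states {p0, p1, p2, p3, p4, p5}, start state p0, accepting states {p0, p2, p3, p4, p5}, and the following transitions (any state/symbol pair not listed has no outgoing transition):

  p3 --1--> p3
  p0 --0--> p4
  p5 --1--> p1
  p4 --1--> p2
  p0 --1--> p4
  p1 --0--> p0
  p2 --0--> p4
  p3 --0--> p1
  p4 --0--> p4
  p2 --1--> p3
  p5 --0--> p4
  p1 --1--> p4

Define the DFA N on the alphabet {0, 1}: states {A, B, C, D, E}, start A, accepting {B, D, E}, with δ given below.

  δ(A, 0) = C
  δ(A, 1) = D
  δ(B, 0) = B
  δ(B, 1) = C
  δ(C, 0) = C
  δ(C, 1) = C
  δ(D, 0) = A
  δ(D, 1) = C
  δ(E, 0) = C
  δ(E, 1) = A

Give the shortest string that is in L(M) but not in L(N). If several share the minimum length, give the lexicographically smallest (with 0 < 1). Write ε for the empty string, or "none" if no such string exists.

The empty string ε is accepted by M but not by N.
Since ε is the unique shortest string, it is the required witness.

ε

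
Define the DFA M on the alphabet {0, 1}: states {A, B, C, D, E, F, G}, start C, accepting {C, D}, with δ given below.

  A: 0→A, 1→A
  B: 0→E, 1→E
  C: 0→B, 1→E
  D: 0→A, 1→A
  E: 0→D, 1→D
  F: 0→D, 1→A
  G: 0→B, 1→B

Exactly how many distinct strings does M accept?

7

The useful subgraph on states {B, C, D, E} is acyclic, so L(M) is finite; the longest accepting path visits 4 useful states, giving maximum string length 3.
Counting accepting paths from C by length: 1 of length 0, 2 of length 2, 4 of length 3. Total 7.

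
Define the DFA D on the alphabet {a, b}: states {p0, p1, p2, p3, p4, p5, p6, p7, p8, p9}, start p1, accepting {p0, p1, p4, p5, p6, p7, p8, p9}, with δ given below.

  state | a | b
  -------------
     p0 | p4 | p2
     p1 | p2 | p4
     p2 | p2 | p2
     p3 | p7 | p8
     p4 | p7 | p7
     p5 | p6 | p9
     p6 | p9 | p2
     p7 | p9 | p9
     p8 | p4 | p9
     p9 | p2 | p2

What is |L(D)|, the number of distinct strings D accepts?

8

The useful subgraph on states {p1, p4, p7, p9} is acyclic, so L(D) is finite; the longest accepting path visits 4 useful states, giving maximum string length 3.
Counting accepting paths from p1 by length: 1 of length 0, 1 of length 1, 2 of length 2, 4 of length 3. Total 8.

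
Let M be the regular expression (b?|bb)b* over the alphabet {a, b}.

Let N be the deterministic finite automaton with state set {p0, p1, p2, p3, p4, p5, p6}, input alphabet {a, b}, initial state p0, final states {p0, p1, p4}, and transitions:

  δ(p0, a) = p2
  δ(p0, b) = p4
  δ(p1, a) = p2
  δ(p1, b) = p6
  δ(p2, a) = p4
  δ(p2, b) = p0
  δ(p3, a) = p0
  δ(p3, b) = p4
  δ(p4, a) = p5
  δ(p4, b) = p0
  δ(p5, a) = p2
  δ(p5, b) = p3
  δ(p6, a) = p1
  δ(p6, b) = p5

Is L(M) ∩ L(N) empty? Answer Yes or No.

No

The empty string ε is accepted by both M and N.
Hence L(M) ∩ L(N) ≠ ∅.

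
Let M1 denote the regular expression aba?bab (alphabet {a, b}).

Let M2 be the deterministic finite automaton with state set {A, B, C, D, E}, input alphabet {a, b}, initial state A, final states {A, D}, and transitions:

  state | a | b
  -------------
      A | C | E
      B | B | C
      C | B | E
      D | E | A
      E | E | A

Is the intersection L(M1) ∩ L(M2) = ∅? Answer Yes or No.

Yes

Converting the expression M1 to a DFA (subset construction, then merging equivalent states) gives the minimal DFA with states {r0, r1, r2, r3, r4, r5, r6, r7}, start state r0, accepting states {r7} and transitions r0: a→r1, b→r2; r1: a→r2, b→r3; r2: a→r2, b→r2; r3: a→r4, b→r5; r4: a→r2, b→r5; r5: a→r6, b→r2; r6: a→r2, b→r7; r7: a→r2, b→r2.
Exploring the product automaton M1 × M2 from the start pair (r0, A), following both machines on each input symbol, reaches 11 state pairs: (r0, A), (r1, C), (r2, E), (r2, B), (r3, E), (r2, A), (r2, C), (r4, E), (r5, A), (r6, C), (r7, E).
M1 accepts in {r7} and M2 accepts in {A, D}; no reachable pair has both components accepting, so no string drives both machines to acceptance simultaneously and L(M1) ∩ L(M2) = ∅.
So no string is accepted by both, and the intersection is empty.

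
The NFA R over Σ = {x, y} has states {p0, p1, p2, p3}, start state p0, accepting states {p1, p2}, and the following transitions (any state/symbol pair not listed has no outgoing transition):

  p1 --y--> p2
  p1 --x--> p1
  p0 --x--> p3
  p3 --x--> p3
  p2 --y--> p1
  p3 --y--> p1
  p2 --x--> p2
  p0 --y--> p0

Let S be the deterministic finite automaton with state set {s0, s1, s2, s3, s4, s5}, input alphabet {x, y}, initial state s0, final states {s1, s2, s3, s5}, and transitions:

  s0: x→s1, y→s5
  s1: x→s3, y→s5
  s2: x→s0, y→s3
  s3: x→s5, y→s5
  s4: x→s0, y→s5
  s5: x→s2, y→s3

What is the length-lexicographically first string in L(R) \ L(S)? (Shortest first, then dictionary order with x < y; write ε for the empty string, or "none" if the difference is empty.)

The string xyxx is accepted by R but not by S.
No shorter string lies in the difference, and xyxx is the lexicographically first length-4 string in L(R) \ L(S).

xyxx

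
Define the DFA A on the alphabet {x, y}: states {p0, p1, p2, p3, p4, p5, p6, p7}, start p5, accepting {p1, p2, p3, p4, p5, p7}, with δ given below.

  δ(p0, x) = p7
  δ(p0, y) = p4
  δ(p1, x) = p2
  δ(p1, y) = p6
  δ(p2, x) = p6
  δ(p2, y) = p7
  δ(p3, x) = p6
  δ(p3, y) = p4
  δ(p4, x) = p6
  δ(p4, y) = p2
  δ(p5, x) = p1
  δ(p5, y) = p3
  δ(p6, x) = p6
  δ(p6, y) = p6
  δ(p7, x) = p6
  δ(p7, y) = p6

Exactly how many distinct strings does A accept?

8

The useful subgraph on states {p1, p2, p3, p4, p5, p7} is acyclic, so L(A) is finite; the longest accepting path visits 5 useful states, giving maximum string length 4.
Counting accepting paths from p5 by length: 1 of length 0, 2 of length 1, 2 of length 2, 2 of length 3, 1 of length 4. Total 8.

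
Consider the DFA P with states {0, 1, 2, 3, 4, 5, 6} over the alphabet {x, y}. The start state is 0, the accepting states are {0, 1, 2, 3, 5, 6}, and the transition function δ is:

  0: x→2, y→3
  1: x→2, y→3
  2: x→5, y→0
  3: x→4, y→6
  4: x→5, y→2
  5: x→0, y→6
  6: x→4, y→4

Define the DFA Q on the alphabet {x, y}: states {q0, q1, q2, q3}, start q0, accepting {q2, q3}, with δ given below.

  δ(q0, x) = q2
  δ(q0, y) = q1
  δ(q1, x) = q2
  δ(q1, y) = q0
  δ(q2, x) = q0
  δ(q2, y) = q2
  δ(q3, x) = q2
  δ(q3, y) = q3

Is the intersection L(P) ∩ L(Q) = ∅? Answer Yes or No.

No

The string x is accepted by both P and Q.
Hence L(P) ∩ L(Q) ≠ ∅.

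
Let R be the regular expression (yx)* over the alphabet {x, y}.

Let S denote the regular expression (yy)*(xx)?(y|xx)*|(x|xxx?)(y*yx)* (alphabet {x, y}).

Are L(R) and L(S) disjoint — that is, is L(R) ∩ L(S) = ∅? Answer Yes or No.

No

The empty string ε is accepted by both R and S.
Hence L(R) ∩ L(S) ≠ ∅.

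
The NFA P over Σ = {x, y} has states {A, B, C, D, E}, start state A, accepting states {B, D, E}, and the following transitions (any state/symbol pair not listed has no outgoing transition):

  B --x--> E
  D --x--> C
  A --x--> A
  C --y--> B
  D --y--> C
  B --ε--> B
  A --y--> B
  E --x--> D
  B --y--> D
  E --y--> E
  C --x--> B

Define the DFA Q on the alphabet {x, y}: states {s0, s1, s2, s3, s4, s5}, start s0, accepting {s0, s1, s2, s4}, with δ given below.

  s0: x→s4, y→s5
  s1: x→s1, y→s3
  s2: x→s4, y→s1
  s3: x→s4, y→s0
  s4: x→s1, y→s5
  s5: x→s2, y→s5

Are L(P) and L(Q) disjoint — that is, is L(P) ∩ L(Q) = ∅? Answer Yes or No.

No

The string yx is accepted by both P and Q.
Hence L(P) ∩ L(Q) ≠ ∅.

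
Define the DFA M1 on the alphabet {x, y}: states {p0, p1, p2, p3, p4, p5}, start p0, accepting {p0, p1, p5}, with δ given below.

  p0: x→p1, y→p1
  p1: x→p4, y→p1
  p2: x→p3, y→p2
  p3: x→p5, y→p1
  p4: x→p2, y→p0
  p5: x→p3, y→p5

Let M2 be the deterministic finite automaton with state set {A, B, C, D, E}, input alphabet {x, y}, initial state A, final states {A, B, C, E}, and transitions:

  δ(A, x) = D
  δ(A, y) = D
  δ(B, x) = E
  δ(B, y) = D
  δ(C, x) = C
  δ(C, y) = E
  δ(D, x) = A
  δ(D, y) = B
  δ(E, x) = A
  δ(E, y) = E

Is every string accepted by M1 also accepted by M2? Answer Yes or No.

The string x is in L(M1) but not in L(M2).
So L(M1) ⊄ L(M2).

No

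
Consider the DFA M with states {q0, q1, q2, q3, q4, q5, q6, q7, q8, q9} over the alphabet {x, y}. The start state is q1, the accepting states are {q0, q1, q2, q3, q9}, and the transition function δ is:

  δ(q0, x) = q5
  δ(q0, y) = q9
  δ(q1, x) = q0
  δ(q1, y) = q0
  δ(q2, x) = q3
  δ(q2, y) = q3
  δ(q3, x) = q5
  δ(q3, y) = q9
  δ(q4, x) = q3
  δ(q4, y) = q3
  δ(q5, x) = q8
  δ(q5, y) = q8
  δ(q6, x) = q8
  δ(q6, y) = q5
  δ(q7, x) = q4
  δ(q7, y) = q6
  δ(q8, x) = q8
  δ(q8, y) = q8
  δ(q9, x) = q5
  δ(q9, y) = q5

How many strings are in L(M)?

5

The useful subgraph on states {q0, q1, q9} is acyclic, so L(M) is finite; the longest accepting path visits 3 useful states, giving maximum string length 2.
Counting accepting paths from q1 by length: 1 of length 0, 2 of length 1, 2 of length 2. Total 5.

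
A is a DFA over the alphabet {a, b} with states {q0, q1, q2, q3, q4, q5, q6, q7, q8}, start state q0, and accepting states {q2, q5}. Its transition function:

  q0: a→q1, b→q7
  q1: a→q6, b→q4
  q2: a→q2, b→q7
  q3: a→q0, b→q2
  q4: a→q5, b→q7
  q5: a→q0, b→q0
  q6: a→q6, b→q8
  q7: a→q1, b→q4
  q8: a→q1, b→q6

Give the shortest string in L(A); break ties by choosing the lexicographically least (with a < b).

A breadth-first search from q0 reaches an accepting state first via the path q0 → q1 → q4 → q5 on input aba.
No string of length < 3 is accepted (BFS exhausts all shorter strings without reaching an accepting state), and aba is the lexicographically least accepting string of length 3.

aba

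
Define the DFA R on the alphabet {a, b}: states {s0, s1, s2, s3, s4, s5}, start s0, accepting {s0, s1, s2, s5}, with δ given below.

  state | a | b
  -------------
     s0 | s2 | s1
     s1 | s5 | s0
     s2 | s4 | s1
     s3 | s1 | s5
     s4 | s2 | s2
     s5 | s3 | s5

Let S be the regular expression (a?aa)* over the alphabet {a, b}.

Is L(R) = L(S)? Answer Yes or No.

No

The string a is accepted by R but rejected by S.
So L(R) ≠ L(S).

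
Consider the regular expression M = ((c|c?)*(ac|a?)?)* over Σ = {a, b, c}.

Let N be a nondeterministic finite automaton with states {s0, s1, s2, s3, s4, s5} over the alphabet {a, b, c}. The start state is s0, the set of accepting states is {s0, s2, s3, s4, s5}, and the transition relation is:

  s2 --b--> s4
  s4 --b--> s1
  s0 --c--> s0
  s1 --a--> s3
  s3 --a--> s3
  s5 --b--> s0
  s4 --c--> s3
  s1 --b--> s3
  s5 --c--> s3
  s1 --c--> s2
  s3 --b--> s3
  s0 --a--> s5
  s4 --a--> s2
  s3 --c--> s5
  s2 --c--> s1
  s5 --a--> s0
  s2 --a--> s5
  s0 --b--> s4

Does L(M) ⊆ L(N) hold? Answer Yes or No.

Converting the expression M to a DFA (subset construction, then merging equivalent states) gives the minimal DFA with states {m0, m1}, start state m0, accepting states {m0} and transitions m0: a→m0, b→m1, c→m0; m1: a→m1, b→m1, c→m1.
Exploring the product automaton M × N from the start pair (m0, s0), following both machines on each input symbol, reaches 9 state pairs: (m0, s0), (m0, s5), (m1, s4), (m1, s0), (m0, s3), (m1, s2), (m1, s1), (m1, s3), (m1, s5).
M accepts in {m0} and N accepts in {s0, s2, s3, s4, s5}. The reachable pairs whose M-component is accepting are (m0, s0), (m0, s5), (m0, s3); in each of them the N-component is accepting too, so the product for L(M) \ L(N) (M-component accepting, N-component rejecting) has no reachable accepting pair and the difference is empty.
Hence every string in L(M) is also in L(N).

Yes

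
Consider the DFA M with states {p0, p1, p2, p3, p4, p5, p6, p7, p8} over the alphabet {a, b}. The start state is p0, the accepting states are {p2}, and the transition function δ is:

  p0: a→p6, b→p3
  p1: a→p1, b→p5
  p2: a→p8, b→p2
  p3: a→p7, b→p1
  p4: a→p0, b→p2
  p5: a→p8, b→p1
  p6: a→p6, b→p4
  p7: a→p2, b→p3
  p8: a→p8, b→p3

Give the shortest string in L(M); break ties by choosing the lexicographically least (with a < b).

A breadth-first search from p0 reaches an accepting state first via the path p0 → p6 → p4 → p2 on input abb.
No string of length < 3 is accepted (BFS exhausts all shorter strings without reaching an accepting state), and abb is the lexicographically least accepting string of length 3.

abb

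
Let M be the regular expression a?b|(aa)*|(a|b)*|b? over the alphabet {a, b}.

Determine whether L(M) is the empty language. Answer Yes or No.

No

The empty string ε matches the expression, so it belongs to L(M).
Since L(M) contains at least one string, it is not empty.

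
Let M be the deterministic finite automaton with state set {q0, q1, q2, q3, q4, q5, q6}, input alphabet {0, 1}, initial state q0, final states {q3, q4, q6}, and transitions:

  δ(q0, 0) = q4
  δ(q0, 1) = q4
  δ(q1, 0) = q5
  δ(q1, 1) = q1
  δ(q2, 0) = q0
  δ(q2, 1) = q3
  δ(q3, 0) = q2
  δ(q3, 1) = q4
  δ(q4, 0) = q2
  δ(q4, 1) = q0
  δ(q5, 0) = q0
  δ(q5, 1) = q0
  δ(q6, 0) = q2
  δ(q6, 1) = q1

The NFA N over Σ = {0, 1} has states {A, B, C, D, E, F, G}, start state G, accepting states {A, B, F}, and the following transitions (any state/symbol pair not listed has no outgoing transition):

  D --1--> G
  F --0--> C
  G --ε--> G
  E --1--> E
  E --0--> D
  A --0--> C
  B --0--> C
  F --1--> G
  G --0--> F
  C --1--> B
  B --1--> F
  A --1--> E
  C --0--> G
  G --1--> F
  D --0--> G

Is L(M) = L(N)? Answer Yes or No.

Yes

Exploring the product automaton M × N from the start pair (q0, G), following both machines on each input symbol, reaches 4 state pairs: (q0, G), (q4, F), (q2, C), (q3, B).
M accepts in {q3, q4, q6} and N accepts in {A, B, F}. In every reachable pair the two components are either both accepting — (q4, F), (q3, B) — or both non-accepting, so no string is accepted by exactly one of the machines: L(M) \ L(N) and L(N) \ L(M) are both empty.
Hence every string is accepted by M iff it is accepted by N, and the two languages coincide.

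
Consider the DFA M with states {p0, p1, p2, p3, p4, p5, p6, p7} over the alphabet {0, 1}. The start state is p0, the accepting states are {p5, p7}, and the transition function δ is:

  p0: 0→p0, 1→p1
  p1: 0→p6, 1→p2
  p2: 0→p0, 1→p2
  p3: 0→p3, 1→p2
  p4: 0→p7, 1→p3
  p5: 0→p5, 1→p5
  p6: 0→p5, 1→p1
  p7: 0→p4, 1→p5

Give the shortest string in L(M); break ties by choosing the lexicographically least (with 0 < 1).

100

A breadth-first search from p0 reaches an accepting state first via the path p0 → p1 → p6 → p5 on input 100.
No string of length < 3 is accepted (BFS exhausts all shorter strings without reaching an accepting state), and 100 is the lexicographically least accepting string of length 3.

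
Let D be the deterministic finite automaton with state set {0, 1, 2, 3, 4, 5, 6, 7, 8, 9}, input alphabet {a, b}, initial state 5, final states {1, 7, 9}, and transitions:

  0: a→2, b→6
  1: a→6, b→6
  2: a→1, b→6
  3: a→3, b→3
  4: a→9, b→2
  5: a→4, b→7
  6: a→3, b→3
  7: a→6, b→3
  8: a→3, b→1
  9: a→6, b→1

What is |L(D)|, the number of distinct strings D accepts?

The useful subgraph on states {1, 2, 4, 5, 7, 9} is acyclic, so L(D) is finite; the longest accepting path visits 4 useful states, giving maximum string length 3.
Counting accepting paths from 5 by length: 1 of length 1, 1 of length 2, 2 of length 3. Total 4.

4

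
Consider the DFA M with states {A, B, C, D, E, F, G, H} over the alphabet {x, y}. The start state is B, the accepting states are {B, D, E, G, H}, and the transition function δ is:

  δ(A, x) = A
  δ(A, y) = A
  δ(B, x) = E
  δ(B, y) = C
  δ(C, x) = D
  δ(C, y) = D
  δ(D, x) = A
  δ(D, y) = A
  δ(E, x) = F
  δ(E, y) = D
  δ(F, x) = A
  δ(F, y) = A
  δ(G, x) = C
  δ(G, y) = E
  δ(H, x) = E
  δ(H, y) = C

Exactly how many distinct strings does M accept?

The useful subgraph on states {B, C, D, E} is acyclic, so L(M) is finite; the longest accepting path visits 3 useful states, giving maximum string length 2.
Counting accepting paths from B by length: 1 of length 0, 1 of length 1, 3 of length 2. Total 5.

5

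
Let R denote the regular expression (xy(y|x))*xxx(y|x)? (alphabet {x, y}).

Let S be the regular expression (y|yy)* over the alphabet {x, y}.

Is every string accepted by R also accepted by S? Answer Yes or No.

No

The string xxx is in L(R) but not in L(S).
So L(R) ⊄ L(S).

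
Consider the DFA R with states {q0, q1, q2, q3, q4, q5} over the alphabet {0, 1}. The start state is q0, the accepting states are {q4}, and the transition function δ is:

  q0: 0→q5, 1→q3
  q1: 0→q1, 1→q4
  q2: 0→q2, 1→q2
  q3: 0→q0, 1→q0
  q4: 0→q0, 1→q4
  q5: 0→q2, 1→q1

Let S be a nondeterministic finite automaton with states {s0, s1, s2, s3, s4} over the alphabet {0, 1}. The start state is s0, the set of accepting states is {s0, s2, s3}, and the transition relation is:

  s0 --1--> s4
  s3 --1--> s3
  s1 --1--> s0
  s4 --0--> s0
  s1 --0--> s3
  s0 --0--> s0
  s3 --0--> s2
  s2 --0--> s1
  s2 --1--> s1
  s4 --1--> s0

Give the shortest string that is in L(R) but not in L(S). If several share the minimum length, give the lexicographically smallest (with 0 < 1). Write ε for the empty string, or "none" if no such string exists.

0101

The string 0101 is accepted by R but not by S.
No shorter string lies in the difference, and 0101 is the lexicographically first length-4 string in L(R) \ L(S).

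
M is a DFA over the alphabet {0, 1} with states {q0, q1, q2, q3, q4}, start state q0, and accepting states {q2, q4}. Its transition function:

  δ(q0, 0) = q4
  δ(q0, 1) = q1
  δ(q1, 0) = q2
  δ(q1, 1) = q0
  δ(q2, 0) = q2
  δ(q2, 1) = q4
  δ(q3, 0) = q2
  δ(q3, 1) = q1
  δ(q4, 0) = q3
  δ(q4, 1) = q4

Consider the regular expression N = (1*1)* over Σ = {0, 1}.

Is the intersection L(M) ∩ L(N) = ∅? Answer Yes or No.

Yes

Converting the expression N to a DFA (subset construction, then merging equivalent states) gives the minimal DFA with states {n0, n1}, start state n0, accepting states {n0} and transitions n0: 0→n1, 1→n0; n1: 0→n1, 1→n1.
Exploring the product automaton M × N from the start pair (q0, n0), following both machines on each input symbol, reaches 7 state pairs: (q0, n0), (q4, n1), (q1, n0), (q3, n1), (q2, n1), (q1, n1), (q0, n1).
M accepts in {q2, q4} and N accepts in {n0}; no reachable pair has both components accepting, so no string drives both machines to acceptance simultaneously and L(M) ∩ L(N) = ∅.
So no string is accepted by both, and the intersection is empty.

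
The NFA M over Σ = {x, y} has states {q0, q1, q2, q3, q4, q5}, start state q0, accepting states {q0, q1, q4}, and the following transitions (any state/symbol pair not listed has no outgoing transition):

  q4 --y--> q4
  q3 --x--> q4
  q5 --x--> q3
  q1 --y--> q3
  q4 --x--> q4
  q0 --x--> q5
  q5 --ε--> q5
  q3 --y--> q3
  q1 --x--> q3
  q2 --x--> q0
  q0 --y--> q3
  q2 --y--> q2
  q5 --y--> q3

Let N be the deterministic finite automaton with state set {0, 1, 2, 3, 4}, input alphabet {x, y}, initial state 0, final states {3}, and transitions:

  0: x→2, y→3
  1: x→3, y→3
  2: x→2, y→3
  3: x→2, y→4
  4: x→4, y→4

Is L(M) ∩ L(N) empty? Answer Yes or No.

No

The string yxy is accepted by both M and N.
Hence L(M) ∩ L(N) ≠ ∅.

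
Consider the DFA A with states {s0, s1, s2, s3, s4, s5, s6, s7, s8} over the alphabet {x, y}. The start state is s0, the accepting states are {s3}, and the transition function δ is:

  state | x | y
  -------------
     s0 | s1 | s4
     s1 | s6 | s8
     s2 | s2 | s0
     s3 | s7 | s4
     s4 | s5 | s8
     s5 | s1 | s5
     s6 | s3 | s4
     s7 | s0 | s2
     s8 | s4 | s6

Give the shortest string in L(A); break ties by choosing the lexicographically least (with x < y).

xxx

A breadth-first search from s0 reaches an accepting state first via the path s0 → s1 → s6 → s3 on input xxx.
No string of length < 3 is accepted (BFS exhausts all shorter strings without reaching an accepting state), and xxx is the lexicographically least accepting string of length 3.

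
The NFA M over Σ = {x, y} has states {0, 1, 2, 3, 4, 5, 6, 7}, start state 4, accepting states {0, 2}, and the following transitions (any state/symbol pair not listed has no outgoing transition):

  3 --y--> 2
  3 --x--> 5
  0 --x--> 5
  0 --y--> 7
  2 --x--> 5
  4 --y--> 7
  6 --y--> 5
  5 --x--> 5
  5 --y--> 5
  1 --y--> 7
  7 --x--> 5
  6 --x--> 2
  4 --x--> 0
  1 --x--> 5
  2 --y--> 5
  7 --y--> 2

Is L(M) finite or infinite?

finite

The useful states (reachable from 4 and able to reach an accepting state) are {0, 2, 4, 7}.
Restricted to these states the transition graph has no cycle, so every accepting path has bounded length and L is finite.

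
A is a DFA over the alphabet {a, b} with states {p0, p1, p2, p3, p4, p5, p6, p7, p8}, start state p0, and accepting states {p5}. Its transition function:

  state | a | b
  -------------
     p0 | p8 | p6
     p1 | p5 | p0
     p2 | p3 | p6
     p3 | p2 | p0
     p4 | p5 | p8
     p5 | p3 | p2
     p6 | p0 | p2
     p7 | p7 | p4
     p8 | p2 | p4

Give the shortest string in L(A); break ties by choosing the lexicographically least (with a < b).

aba

A breadth-first search from p0 reaches an accepting state first via the path p0 → p8 → p4 → p5 on input aba.
No string of length < 3 is accepted (BFS exhausts all shorter strings without reaching an accepting state), and aba is the lexicographically least accepting string of length 3.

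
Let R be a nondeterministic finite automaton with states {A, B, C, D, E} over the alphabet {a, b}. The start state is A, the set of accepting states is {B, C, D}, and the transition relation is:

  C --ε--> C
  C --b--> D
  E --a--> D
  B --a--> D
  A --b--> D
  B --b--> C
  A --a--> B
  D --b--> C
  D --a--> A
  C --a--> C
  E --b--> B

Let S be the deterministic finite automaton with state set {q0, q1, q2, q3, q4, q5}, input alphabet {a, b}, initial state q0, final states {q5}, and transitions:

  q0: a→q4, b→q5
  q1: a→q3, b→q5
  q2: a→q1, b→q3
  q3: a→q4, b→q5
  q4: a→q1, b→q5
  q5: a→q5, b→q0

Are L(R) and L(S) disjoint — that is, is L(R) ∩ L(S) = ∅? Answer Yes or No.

No

The string b is accepted by both R and S.
Hence L(R) ∩ L(S) ≠ ∅.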